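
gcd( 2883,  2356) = 31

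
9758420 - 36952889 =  - 27194469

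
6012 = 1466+4546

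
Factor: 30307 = 30307^1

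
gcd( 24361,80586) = 1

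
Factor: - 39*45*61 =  - 3^3 * 5^1*13^1*61^1 = - 107055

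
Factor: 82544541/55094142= 27514847/18364714 = 2^(- 1)*29^( - 1)*131^1*210037^1*316633^ (-1)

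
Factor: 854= 2^1*7^1 * 61^1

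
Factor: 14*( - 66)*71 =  - 2^2 * 3^1*7^1*11^1*71^1 = - 65604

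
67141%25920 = 15301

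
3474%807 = 246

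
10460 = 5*2092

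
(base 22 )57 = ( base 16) 75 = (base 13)90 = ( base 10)117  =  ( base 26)4d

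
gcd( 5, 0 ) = 5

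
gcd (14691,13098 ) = 177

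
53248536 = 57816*921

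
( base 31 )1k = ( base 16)33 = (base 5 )201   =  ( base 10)51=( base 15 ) 36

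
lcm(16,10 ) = 80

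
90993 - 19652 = 71341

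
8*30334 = 242672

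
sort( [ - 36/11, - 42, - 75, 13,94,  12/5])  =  [ - 75,  -  42, - 36/11 , 12/5,13,  94]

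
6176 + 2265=8441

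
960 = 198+762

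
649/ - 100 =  - 649/100=- 6.49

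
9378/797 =9378/797 =11.77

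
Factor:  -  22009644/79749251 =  - 2^2 * 3^4*19^(-1 )*89^ ( - 1) *47161^(- 1 )  *  67931^1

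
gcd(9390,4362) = 6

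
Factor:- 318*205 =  - 65190= - 2^1 * 3^1*5^1*41^1  *53^1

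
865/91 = 865/91=9.51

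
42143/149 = 42143/149 = 282.84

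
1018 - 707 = 311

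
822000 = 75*10960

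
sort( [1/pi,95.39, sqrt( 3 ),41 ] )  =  [ 1/pi, sqrt( 3),41,95.39 ]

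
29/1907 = 29/1907 = 0.02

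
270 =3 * 90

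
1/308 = 1/308 = 0.00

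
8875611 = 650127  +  8225484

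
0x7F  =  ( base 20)67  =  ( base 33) 3S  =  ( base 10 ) 127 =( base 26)4n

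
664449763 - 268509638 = 395940125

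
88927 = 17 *5231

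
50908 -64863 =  - 13955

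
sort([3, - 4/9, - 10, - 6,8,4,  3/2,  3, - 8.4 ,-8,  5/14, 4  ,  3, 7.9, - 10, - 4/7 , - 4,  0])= [ - 10,-10 , - 8.4,  -  8, - 6,  -  4 , - 4/7, - 4/9 , 0,5/14,3/2, 3 , 3,  3,4, 4,  7.9,8]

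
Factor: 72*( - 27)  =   - 1944 = -2^3*3^5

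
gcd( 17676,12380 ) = 4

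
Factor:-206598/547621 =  - 2^1*3^1*7^1*17^( - 1)*4919^1*32213^(-1)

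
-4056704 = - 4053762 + -2942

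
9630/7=9630/7= 1375.71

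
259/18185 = 259/18185 = 0.01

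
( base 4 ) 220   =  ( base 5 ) 130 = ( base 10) 40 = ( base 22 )1i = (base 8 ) 50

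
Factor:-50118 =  - 2^1* 3^1*8353^1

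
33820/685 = 49 + 51/137 =49.37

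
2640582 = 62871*42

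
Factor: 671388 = 2^2*3^1*55949^1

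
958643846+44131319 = 1002775165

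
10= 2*5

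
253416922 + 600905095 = 854322017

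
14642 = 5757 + 8885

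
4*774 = 3096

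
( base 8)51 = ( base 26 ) 1f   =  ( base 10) 41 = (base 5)131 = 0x29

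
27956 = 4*6989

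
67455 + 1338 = 68793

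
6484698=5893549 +591149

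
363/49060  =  33/4460= 0.01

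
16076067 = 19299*833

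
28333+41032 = 69365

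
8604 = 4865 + 3739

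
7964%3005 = 1954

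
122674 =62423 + 60251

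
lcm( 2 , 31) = 62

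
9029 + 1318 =10347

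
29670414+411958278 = 441628692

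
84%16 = 4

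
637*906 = 577122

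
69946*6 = 419676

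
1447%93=52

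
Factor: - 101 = -101^1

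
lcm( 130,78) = 390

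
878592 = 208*4224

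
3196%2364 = 832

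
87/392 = 87/392 = 0.22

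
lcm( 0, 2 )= 0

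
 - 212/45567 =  - 212/45567  =  - 0.00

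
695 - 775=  - 80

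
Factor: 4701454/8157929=2^1* 13^( - 1)*31^( - 2)*389^1*653^( -1)*6043^1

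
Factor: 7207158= 2^1 * 3^1*7^1 * 101^1*1699^1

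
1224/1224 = 1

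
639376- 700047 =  - 60671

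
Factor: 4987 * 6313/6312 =2^(-3 )*3^(-1 )*59^1*107^1  *  263^(-1)*4987^1 = 31482931/6312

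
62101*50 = 3105050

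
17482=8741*2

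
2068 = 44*47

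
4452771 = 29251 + 4423520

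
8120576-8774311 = -653735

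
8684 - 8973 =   -  289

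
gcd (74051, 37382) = 1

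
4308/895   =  4308/895= 4.81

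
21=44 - 23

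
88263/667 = 88263/667 = 132.33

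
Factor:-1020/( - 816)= 2^ (-2)*5^1 = 5/4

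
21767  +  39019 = 60786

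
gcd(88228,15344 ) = 3836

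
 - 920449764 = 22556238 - 943006002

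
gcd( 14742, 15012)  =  54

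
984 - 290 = 694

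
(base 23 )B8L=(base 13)2985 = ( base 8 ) 13610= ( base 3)22021010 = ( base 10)6024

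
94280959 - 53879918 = 40401041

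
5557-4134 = 1423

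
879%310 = 259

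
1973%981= 11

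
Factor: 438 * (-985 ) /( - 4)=2^ (- 1 )*3^1 * 5^1 * 73^1 * 197^1 =215715/2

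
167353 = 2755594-2588241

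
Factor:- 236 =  - 2^2 * 59^1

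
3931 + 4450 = 8381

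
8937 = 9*993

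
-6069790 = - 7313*830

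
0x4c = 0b1001100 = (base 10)76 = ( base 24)34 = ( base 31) 2e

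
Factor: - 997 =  - 997^1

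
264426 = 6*44071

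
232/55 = 4 + 12/55 = 4.22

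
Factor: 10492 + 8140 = 18632 = 2^3*17^1*137^1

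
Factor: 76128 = 2^5 * 3^1*13^1*61^1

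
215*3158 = 678970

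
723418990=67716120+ 655702870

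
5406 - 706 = 4700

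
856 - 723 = 133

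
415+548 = 963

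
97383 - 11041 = 86342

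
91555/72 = 1271 + 43/72 =1271.60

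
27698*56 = 1551088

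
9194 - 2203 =6991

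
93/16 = 93/16 = 5.81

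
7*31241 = 218687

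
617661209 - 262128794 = 355532415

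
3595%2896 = 699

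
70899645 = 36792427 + 34107218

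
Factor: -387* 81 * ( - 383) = 3^6 * 43^1*383^1= 12005901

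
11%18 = 11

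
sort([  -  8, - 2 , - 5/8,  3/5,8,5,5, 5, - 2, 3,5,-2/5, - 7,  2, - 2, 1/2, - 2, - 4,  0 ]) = [ - 8, - 7, - 4, - 2, - 2 , - 2, - 2,- 5/8,-2/5,  0,1/2, 3/5, 2, 3, 5 , 5, 5,5,8]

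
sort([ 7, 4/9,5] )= [4/9,5,7 ]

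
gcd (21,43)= 1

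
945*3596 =3398220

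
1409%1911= 1409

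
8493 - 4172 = 4321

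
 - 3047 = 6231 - 9278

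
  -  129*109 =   -  14061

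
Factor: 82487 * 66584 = 5492314408 = 2^3*7^1* 29^1*41^1*82487^1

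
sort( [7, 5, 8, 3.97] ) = [3.97, 5  ,  7,8 ] 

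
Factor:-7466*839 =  - 2^1*  839^1 * 3733^1 = -6263974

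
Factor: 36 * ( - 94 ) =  - 3384=- 2^3*3^2*47^1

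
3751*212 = 795212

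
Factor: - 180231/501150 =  - 60077/167050 = - 2^( - 1 )* 5^( - 2 )*13^( - 1 )*257^ (- 1)*60077^1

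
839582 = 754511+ 85071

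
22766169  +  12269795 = 35035964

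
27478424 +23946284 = 51424708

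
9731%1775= 856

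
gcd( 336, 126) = 42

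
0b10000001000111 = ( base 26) c5l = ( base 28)af3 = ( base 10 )8263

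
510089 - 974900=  - 464811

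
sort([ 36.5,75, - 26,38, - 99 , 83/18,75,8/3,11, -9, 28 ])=[ - 99,  -  26,- 9, 8/3 , 83/18, 11 , 28, 36.5, 38,75 , 75]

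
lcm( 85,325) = 5525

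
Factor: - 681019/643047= -3^(-1 ) * 71^( - 1 )*3019^( - 1)*681019^1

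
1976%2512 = 1976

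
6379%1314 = 1123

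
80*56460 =4516800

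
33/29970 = 11/9990=0.00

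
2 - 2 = 0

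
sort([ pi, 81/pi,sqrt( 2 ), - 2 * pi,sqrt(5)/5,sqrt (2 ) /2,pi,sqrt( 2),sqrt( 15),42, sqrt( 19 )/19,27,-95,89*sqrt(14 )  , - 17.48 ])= [ - 95,  -  17.48, - 2*pi , sqrt( 19)/19,sqrt(5)/5,sqrt( 2 )/2, sqrt (2), sqrt( 2 ),pi, pi, sqrt( 15), 81/pi,27, 42,89*sqrt( 14) ] 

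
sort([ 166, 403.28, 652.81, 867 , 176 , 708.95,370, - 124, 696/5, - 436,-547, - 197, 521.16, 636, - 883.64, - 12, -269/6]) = [ - 883.64, - 547, - 436 , - 197, - 124,  -  269/6, - 12, 696/5, 166  ,  176,370,403.28, 521.16,636,652.81 , 708.95,867 ] 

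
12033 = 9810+2223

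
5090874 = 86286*59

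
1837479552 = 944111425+893368127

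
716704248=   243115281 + 473588967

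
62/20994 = 31/10497 = 0.00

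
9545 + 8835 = 18380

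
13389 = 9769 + 3620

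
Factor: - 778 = -2^1*389^1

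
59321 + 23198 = 82519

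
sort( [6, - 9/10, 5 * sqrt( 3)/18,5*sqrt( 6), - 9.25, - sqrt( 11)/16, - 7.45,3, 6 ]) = [ - 9.25, - 7.45, - 9/10, -sqrt (11 )/16, 5*sqrt ( 3) /18,3,  6 , 6,5*  sqrt( 6)] 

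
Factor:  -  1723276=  - 2^2*430819^1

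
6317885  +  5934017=12251902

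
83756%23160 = 14276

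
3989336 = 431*9256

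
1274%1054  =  220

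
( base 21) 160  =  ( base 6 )2343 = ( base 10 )567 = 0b1000110111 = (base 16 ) 237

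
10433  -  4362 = 6071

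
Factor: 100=2^2 * 5^2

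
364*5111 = 1860404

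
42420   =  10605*4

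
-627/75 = - 9 + 16/25  =  - 8.36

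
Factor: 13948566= 2^1*3^1 * 47^1*49463^1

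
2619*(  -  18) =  - 47142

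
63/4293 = 7/477= 0.01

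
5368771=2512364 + 2856407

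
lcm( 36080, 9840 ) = 108240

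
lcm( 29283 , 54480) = 2342640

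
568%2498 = 568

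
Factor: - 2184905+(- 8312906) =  -59^1*177929^1=-10497811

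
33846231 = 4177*8103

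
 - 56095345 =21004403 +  - 77099748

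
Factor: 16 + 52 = 2^2*17^1 = 68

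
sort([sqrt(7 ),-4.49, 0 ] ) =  [  -  4.49, 0,sqrt( 7) ] 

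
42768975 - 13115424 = 29653551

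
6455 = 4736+1719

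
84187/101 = 833 + 54/101 = 833.53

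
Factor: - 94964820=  - 2^2*3^1*5^1*401^1*3947^1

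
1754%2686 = 1754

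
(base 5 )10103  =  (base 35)in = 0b1010001101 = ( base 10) 653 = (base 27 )o5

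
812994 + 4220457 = 5033451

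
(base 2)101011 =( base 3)1121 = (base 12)37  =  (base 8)53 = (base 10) 43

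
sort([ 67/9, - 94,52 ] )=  [ - 94, 67/9, 52 ]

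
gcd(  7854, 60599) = 77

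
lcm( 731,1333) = 22661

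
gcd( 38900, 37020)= 20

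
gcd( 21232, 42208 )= 16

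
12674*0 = 0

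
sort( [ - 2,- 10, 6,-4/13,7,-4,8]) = [ - 10, -4,-2,  -  4/13, 6,  7, 8 ]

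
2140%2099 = 41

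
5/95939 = 5/95939 = 0.00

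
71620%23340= 1600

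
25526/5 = 25526/5 = 5105.20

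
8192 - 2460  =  5732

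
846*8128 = 6876288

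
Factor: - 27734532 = -2^2*3^1*7^1*41^1*8053^1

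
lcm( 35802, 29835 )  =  179010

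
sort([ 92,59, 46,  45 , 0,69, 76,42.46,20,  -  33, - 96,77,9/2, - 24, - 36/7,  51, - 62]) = [ - 96, - 62, - 33,-24, - 36/7,0,9/2,20, 42.46,45, 46,51 , 59,  69,76 , 77, 92]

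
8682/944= 9 + 93/472 = 9.20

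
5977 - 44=5933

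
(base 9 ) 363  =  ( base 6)1220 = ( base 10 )300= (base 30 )A0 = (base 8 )454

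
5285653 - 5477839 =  - 192186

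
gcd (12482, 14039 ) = 1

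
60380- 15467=44913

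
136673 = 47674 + 88999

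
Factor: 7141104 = 2^4*3^2*101^1 * 491^1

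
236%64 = 44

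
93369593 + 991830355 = 1085199948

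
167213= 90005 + 77208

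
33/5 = 33/5 = 6.60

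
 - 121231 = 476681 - 597912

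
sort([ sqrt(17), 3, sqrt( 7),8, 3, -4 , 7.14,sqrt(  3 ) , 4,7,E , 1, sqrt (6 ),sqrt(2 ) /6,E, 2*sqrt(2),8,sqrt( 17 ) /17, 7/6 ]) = [  -  4,sqrt( 2)/6,sqrt(17) /17,1,7/6, sqrt(3) , sqrt( 6),sqrt( 7 ),E,E , 2*sqrt( 2 ),3,3, 4, sqrt (17 ),7,7.14 , 8,8 ]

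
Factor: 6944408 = 2^3 * 868051^1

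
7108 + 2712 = 9820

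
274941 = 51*5391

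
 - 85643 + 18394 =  - 67249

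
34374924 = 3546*9694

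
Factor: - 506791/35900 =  - 2^( - 2)*5^ ( - 2 )*359^ ( - 1 )*506791^1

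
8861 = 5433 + 3428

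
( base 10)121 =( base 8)171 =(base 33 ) 3M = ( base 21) 5G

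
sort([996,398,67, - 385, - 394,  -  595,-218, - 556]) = [-595,-556,  -  394,-385,-218, 67,  398,996 ] 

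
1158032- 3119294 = - 1961262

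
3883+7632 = 11515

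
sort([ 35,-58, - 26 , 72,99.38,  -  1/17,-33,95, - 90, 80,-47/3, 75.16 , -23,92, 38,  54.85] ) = [  -  90, - 58,-33, - 26,  -  23, - 47/3,-1/17,35,38,54.85,  72 , 75.16, 80,  92  ,  95,99.38]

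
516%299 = 217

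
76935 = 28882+48053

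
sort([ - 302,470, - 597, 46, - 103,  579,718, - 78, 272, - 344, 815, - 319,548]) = [ - 597, - 344,  -  319, - 302, - 103,-78, 46, 272, 470, 548,  579,  718, 815] 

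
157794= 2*78897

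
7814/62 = 126 + 1/31 = 126.03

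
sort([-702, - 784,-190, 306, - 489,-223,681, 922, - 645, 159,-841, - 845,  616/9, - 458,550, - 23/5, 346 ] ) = [ - 845 ,-841, - 784, -702 , - 645 , - 489, - 458, - 223, - 190, - 23/5, 616/9,159,306 , 346, 550,681,  922]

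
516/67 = 516/67 = 7.70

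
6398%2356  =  1686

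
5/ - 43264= - 5/43264 = - 0.00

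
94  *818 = 76892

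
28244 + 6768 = 35012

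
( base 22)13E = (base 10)564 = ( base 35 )g4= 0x234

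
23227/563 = 41+144/563 = 41.26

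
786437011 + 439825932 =1226262943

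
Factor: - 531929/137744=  - 2^( - 4) * 31^1*8609^ ( - 1 )* 17159^1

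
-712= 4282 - 4994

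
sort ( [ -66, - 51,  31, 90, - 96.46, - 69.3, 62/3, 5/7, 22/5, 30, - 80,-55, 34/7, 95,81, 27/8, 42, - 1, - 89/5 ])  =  [ - 96.46, - 80, - 69.3, - 66, - 55 , - 51, - 89/5,-1, 5/7, 27/8, 22/5,34/7 , 62/3 , 30 , 31,42, 81,90, 95 ]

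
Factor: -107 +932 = 825 = 3^1*5^2*11^1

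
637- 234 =403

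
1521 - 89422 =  - 87901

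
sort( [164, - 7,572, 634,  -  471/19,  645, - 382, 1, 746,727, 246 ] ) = [ - 382,  -  471/19, - 7,1 , 164 , 246 , 572 , 634,645 , 727, 746]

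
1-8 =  - 7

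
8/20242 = 4/10121 = 0.00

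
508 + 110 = 618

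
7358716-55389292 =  - 48030576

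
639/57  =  11 + 4/19 = 11.21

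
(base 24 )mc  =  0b1000011100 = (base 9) 660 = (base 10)540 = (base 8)1034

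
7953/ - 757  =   - 11+ 374/757 = - 10.51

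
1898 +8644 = 10542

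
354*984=348336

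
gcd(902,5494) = 82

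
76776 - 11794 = 64982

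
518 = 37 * 14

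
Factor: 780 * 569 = 443820 = 2^2 * 3^1*5^1*13^1*569^1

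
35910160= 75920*473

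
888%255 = 123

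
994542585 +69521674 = 1064064259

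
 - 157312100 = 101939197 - 259251297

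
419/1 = 419 = 419.00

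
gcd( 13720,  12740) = 980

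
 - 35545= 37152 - 72697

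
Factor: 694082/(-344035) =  - 2^1*5^( - 1 )* 83^ ( - 1)* 829^( -1 )*347041^1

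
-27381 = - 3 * 9127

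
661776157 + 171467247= 833243404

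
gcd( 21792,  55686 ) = 6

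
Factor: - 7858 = -2^1* 3929^1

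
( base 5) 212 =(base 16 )39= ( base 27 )23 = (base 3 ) 2010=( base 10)57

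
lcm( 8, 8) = 8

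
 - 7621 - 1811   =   - 9432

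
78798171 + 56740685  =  135538856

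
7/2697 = 7/2697=0.00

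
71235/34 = 71235/34 = 2095.15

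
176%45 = 41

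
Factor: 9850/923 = 2^1*5^2*13^(-1 )*71^(  -  1)*197^1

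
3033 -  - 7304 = 10337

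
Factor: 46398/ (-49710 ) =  - 7733/8285 = - 5^( - 1 )*11^1*19^1*37^1*1657^(-1 )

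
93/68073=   31/22691 = 0.00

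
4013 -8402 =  - 4389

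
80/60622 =40/30311 = 0.00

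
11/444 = 11/444 = 0.02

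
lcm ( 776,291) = 2328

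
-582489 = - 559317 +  - 23172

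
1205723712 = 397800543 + 807923169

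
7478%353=65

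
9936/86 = 4968/43 = 115.53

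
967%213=115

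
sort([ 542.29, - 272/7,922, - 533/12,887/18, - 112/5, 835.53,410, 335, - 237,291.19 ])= [ - 237, - 533/12, - 272/7 , - 112/5 , 887/18,291.19, 335, 410,542.29,835.53, 922]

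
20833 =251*83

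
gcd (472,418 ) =2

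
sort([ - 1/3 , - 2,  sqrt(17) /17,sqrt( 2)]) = [-2,- 1/3 , sqrt( 17 ) /17,sqrt( 2 )]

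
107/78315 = 107/78315 = 0.00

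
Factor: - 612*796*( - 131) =2^4*3^2*17^1  *  131^1 *199^1 =63816912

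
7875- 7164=711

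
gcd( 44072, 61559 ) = 1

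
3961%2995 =966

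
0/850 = 0 = 0.00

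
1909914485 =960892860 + 949021625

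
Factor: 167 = 167^1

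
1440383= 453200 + 987183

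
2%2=0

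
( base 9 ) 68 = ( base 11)57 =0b111110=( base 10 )62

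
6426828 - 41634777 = -35207949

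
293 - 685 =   -  392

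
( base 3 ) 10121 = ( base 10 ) 97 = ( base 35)2r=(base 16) 61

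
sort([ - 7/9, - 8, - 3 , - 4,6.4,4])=[ - 8, - 4, - 3, - 7/9,4, 6.4] 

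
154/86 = 77/43 = 1.79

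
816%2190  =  816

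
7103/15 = 7103/15 = 473.53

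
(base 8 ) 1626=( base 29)12j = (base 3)1021000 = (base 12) 646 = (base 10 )918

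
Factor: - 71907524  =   - 2^2*13^1*43^1*32159^1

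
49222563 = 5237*9399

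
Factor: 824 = 2^3 * 103^1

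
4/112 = 1/28 = 0.04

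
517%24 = 13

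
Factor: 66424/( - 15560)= - 8303/1945=- 5^ (  -  1)*19^2*23^1*389^(-1)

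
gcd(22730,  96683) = 1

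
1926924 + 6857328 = 8784252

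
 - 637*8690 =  - 5535530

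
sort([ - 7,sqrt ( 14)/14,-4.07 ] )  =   [ - 7 , - 4.07,sqrt(14)/14] 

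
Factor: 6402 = 2^1*3^1*11^1*97^1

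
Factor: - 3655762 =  - 2^1*11^1*107^1*1553^1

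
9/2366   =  9/2366 =0.00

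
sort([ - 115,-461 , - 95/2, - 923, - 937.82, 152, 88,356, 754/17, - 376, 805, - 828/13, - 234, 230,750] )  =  [ - 937.82 , - 923, - 461, - 376, - 234, - 115, - 828/13,-95/2,754/17,  88,152,230,356,750, 805]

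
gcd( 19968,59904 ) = 19968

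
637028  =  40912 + 596116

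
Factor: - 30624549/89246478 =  - 2^( - 1)*97^1*105239^1 * 14874413^( - 1 ) = -10208183/29748826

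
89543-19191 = 70352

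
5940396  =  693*8572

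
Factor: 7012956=2^2*3^1*43^1*13591^1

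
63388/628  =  15847/157 = 100.94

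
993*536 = 532248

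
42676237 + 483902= 43160139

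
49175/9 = 5463 + 8/9 = 5463.89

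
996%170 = 146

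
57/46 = 1 + 11/46 = 1.24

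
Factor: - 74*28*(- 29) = 60088 = 2^3*7^1 * 29^1*37^1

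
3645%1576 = 493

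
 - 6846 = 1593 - 8439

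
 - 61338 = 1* ( - 61338)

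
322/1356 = 161/678 = 0.24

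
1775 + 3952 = 5727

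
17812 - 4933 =12879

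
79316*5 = 396580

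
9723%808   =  27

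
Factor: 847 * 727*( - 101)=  - 62192669 =- 7^1*11^2*101^1*727^1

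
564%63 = 60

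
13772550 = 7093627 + 6678923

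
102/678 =17/113 = 0.15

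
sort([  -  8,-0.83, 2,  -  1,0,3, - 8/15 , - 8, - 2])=[ - 8, - 8, -2, - 1,- 0.83, - 8/15 , 0,2 , 3 ]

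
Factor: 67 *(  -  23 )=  -1541 = - 23^1 * 67^1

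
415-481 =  - 66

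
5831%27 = 26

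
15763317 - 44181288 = -28417971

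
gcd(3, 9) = 3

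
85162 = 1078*79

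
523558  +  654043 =1177601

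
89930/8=44965/4 = 11241.25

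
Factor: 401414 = 2^1*13^1*15439^1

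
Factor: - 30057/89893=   -  3^1*43^1*233^1 * 241^ ( - 1 )*373^(  -  1)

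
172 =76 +96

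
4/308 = 1/77 =0.01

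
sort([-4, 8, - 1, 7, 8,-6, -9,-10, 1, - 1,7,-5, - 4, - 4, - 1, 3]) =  [  -  10,-9,-6, - 5, - 4, -4,-4,- 1, - 1 ,-1,1 , 3, 7 , 7, 8,8 ]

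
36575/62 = 589 + 57/62 = 589.92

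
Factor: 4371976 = 2^3*7^2*19^1*587^1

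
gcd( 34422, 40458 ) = 6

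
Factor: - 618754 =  - 2^1* 19^2*857^1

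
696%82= 40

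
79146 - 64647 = 14499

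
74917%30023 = 14871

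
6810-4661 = 2149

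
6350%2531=1288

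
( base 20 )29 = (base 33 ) 1g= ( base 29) 1k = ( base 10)49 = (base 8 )61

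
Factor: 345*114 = 39330  =  2^1*3^2*5^1*19^1 * 23^1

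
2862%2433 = 429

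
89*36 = 3204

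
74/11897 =74/11897 = 0.01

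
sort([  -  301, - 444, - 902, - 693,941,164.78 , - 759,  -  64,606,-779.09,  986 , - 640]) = [ - 902, - 779.09, - 759, - 693,  -  640, - 444, - 301,  -  64,164.78 , 606 , 941, 986] 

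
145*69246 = 10040670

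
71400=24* 2975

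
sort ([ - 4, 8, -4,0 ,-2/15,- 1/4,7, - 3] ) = [-4,  -  4, - 3,- 1/4 , - 2/15,0,7,8 ] 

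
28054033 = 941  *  29813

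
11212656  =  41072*273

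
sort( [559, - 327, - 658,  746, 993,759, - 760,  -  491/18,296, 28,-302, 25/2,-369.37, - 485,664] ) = [ - 760, - 658, - 485,  -  369.37, - 327, - 302, - 491/18,25/2 , 28, 296, 559,664,746,759,993]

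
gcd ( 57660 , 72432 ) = 12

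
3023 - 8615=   -  5592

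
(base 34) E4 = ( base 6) 2120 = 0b111100000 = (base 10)480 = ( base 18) 18C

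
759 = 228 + 531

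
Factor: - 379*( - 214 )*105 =2^1*3^1*5^1*7^1*107^1 *379^1  =  8516130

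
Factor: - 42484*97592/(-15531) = 2^5*3^( - 1)* 11^1*13^1 *19^1*31^( - 1)*43^1*167^( - 1) * 1109^1   =  4146098528/15531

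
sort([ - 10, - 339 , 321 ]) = [ - 339, - 10 , 321] 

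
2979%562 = 169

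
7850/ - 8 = -3925/4 = - 981.25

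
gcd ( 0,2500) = 2500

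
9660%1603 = 42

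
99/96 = 1  +  1/32 = 1.03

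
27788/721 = 27788/721 = 38.54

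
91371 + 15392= 106763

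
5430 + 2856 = 8286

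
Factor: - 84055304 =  - 2^3*1409^1*7457^1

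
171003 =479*357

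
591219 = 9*65691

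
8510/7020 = 851/702 = 1.21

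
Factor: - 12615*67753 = -854704095 = - 3^1 *5^1*7^1 *29^2 * 9679^1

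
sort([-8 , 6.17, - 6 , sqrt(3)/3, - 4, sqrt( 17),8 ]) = [ - 8, - 6,- 4,sqrt( 3 )/3,sqrt( 17),6.17,  8 ] 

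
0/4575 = 0 = 0.00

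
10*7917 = 79170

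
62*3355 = 208010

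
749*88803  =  66513447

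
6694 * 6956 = 46563464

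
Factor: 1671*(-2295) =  - 3834945 = - 3^4 * 5^1* 17^1*557^1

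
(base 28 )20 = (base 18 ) 32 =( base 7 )110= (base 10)56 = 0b111000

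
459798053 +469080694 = 928878747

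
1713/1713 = 1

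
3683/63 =58 + 29/63 =58.46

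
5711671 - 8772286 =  -3060615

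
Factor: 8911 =7^1 *19^1*67^1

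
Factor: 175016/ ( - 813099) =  - 2^3 * 3^(  -  1 )*7^(-1)*31^( - 1)*131^1*167^1*1249^( - 1 ) 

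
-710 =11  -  721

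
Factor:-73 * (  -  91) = 7^1*13^1*73^1=   6643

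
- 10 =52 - 62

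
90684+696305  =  786989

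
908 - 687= 221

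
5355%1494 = 873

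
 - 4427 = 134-4561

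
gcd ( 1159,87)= 1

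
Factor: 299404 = 2^2*7^1*17^2 * 37^1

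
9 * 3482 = 31338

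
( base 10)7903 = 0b1111011011111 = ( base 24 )dh7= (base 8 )17337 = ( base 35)6FS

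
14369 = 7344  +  7025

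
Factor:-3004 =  -2^2*751^1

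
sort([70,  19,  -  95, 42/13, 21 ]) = [ - 95,42/13, 19 , 21, 70 ]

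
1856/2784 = 2/3  =  0.67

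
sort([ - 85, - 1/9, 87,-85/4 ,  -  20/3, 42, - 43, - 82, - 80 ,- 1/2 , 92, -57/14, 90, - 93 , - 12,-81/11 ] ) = [ - 93 ,  -  85,  -  82, - 80, -43,  -  85/4, - 12, - 81/11, - 20/3,-57/14, - 1/2,-1/9,42, 87 , 90,92] 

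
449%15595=449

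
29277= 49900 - 20623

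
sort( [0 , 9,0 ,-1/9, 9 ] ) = [ - 1/9, 0, 0, 9, 9]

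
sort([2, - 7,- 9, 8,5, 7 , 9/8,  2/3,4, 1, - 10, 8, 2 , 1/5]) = [ - 10, - 9,-7,  1/5, 2/3, 1, 9/8, 2, 2,4 , 5,7, 8,8]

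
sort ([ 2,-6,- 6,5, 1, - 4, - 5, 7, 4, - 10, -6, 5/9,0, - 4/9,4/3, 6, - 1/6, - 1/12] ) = [ - 10  ,-6,-6,-6, -5 ,-4, - 4/9, -1/6,-1/12,0,5/9,1,4/3, 2, 4, 5, 6, 7] 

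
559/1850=559/1850 = 0.30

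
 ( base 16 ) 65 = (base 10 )101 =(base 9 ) 122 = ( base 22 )4d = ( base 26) 3n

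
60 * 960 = 57600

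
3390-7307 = -3917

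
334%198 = 136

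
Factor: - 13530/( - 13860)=2^(-1 )*3^( - 1)*7^( - 1 )*41^1=41/42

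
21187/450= 47 + 37/450=47.08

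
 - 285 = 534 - 819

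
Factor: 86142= 2^1*3^1*7^2*293^1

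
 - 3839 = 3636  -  7475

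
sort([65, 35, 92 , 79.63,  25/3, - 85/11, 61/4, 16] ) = [ - 85/11, 25/3,61/4,16,35, 65, 79.63, 92 ] 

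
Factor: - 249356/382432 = - 193/296 = - 2^(  -  3)*37^(-1 ) * 193^1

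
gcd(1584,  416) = 16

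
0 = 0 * 940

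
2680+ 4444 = 7124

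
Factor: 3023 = 3023^1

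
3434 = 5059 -1625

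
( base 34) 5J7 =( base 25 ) a78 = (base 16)1921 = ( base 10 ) 6433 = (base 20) g1d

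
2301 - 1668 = 633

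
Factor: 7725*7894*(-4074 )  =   - 2^2*3^2*5^2*7^1*97^1*103^1* 3947^1  =  - 248437205100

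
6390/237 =2130/79= 26.96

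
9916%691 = 242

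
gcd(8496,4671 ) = 9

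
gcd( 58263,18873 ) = 3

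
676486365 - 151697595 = 524788770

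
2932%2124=808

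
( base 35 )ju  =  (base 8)1267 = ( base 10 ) 695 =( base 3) 221202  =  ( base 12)49b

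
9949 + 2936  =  12885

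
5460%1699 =363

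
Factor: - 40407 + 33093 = - 2^1*3^1*23^1*53^1= - 7314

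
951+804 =1755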